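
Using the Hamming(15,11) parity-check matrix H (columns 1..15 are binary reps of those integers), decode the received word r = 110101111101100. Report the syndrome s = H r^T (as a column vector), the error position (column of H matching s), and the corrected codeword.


s = (1, 1, 0, 0)^T, error position = 12, corrected codeword c = 110101111100100

Compute s = H r^T mod 2 one row at a time:
  s_1 = 1 + 1 + 1 + 0 + 1 + 1 + 0 + 0 = 5 ≡ 1 (mod 2).
  s_2 = 1 + 0 + 1 + 1 + 1 + 1 + 0 + 0 = 5 ≡ 1 (mod 2).
  s_3 = 1 + 0 + 1 + 1 + 1 + 0 + 0 + 0 = 4 ≡ 0 (mod 2).
  s_4 = 1 + 0 + 0 + 1 + 1 + 0 + 1 + 0 = 4 ≡ 0 (mod 2).
s = (1, 1, 0, 0)^T — this equals column 12 of H (binary 1100), so error is at position 12.
Correct: flip bit 12 of r = 110101111101100 to get c = 110101111100100.


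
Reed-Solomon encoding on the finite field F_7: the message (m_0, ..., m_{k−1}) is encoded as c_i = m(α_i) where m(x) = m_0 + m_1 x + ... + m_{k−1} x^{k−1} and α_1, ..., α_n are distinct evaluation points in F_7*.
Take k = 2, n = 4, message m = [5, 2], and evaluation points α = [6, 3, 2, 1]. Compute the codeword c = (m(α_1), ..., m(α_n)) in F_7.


c = [3, 4, 2, 0]

Message polynomial: m(x) = 5 + 2·x (mod 7).
For each evaluation point α_i, compute m(α_i) mod 7:
  α_1 = 6: Horner steps 2 → 3, so m(6) = 3.
  α_2 = 3: Horner steps 2 → 4, so m(3) = 4.
  α_3 = 2: Horner steps 2 → 2, so m(2) = 2.
  α_4 = 1: Horner steps 2 → 0, so m(1) = 0.
Codeword c = [3, 4, 2, 0] ∈ F_7^4.


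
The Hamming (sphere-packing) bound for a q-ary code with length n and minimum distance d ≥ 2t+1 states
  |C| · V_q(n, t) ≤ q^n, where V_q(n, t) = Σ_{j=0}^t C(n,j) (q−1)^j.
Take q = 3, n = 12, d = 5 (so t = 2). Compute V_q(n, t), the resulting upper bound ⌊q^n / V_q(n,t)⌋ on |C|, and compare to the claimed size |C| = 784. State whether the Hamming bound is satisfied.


V_q(n, t) = 289, q^n = 531441, Hamming bound = 1838, |C| = 784 ≤ bound (satisfied).

Step 1: Compute V_q(n, t) = Σ_{j=0}^2 C(n, j) (q−1)^j.
  j = 0: C(12,0)·(2)^0 = 1·1 = 1.
  j = 1: C(12,1)·(2)^1 = 12·2 = 24.
  j = 2: C(12,2)·(2)^2 = 66·4 = 264.
  V_q(n, t) = 1 + 24 + 264 = 289.
Step 2: q^n = 3^12 = 531441.
Step 3: Hamming bound ⌊q^n / V_q(n,t)⌋ = ⌊531441/289⌋ = 1838.
Step 4: Compare |C| = 784 to 1838: satisfied.
The claimed |C| lies below the Hamming bound.


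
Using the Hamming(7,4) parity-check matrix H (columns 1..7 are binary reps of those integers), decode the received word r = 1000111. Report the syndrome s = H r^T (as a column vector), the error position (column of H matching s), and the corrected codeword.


s = (1, 0, 1)^T, error position = 5, corrected codeword c = 1000011

Compute s = H r^T mod 2 one row at a time:
  s_1 = 0 + 1 + 1 + 1 = 3 ≡ 1 (mod 2).
  s_2 = 0 + 0 + 1 + 1 = 2 ≡ 0 (mod 2).
  s_3 = 1 + 0 + 1 + 1 = 3 ≡ 1 (mod 2).
s = (1, 0, 1)^T — this equals column 5 of H (binary 101), so error is at position 5.
Correct: flip bit 5 of r = 1000111 to get c = 1000011.


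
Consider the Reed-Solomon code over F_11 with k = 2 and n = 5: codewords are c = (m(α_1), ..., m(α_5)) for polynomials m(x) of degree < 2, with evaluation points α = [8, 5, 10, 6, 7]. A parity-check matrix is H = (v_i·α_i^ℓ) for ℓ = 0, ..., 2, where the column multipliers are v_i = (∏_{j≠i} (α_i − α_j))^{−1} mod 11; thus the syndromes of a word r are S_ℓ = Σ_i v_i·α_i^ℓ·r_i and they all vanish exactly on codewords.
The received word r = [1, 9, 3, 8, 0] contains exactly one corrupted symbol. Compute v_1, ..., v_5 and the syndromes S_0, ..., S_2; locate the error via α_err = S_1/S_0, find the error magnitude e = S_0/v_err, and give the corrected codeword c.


S = (3, 7, 9), error at position 4, error magnitude e = 9, c = [1, 9, 3, 10, 0].

Step 1: column multipliers v_i = (∏_{j≠i}(α_i − α_j))^{−1} mod 11.
  i = 1 (α = 8): (8−5)(8−10)(8−6)(8−7) = 3·(−2)·2·1 = −12 ≡ 10, so v_1 = 10^{−1} = 10 (mod 11).
  i = 2 (α = 5): (5−8)(5−10)(5−6)(5−7) = (−3)·(−5)·(−1)·(−2) = 30 ≡ 8, so v_2 = 8^{−1} = 7 (mod 11).
  i = 3 (α = 10): (10−8)(10−5)(10−6)(10−7) = 2·5·4·3 = 120 ≡ 10, so v_3 = 10^{−1} = 10 (mod 11).
  i = 4 (α = 6): (6−8)(6−5)(6−10)(6−7) = (−2)·1·(−4)·(−1) = −8 ≡ 3, so v_4 = 3^{−1} = 4 (mod 11).
  i = 5 (α = 7): (7−8)(7−5)(7−10)(7−6) = (−1)·2·(−3)·1 = 6 ≡ 6, so v_5 = 6^{−1} = 2 (mod 11).
  v = [10, 7, 10, 4, 2].
Step 2: syndromes of r = [1, 9, 3, 8, 0] (all sums mod 11).
  S_0 = Σ v_i r_i = 10·1 + 7·9 + 10·3 + 4·8 + 2·0 = 135 ≡ 3.
  S_1 = Σ v_i α_i r_i = 10·8·1 + 7·5·9 + 10·10·3 + 4·6·8 + 2·7·0 = 887 ≡ 7.
  α_i^2 mod 11 = [9, 3, 1, 3, 5].
  S_2 = Σ v_i α_i^2 r_i = 10·9·1 + 7·3·9 + 10·1·3 + 4·3·8 + 2·5·0 = 405 ≡ 9.
  S = (3, 7, 9) ≠ 0, so r is not a codeword (an error is present).
Step 3: locate the error. For a single error e at position i, S_ℓ = v_i·e·α_i^ℓ, so α_err = S_1/S_0.
  S_0^{−1} = 3^{−1} = 4 (mod 11), so α_err = 7·4 = 28 ≡ 6 = α_4. Error position i = 4.
  Consistency check: S_2/S_1 = 9·8 = 72 ≡ 6 = α_err ✓ (single-error assumption holds).
Step 4: error magnitude e = S_0/v_4 = S_0·∏_{j≠4}(α_4 − α_j) = 3·3 = 9 ≡ 9 (mod 11).
Step 5: correct position 4: c_4 = r_4 − e = 8 − 9 ≡ 10 (mod 11). Hence c = [1, 9, 3, 10, 0].
  Check: interpolating c through the α_i gives m(x) = 4 + 1·x (degree < 2) with m(α_i) = c_i for every i, so c is indeed a codeword.


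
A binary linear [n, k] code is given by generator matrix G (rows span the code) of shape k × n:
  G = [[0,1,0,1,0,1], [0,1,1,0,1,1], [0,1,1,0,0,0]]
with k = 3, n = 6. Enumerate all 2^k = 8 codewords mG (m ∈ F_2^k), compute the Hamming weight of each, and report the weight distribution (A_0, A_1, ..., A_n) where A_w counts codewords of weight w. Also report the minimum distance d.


Weight distribution: A_0 = 1, A_2 = 2, A_3 = 4, A_4 = 1. Minimum distance d = 2.

Enumerate all 2^3 = 8 messages m ∈ F_2^3.
For each, compute codeword c = mG in F_2^6, then tally its weight.
  m = 000 → c = 000000, weight = 0.
  m = 100 → c = 010101, weight = 3.
  m = 010 → c = 011011, weight = 4.
  m = 110 → c = 001110, weight = 3.
  m = 001 → c = 011000, weight = 2.
  m = 101 → c = 001101, weight = 3.
  m = 011 → c = 000011, weight = 2.
  m = 111 → c = 010110, weight = 3.
Tally weights:
  weight 0: 1 codewords.
  weight 2: 2 codewords.
  weight 3: 4 codewords.
  weight 4: 1 codewords.
Minimum distance d = smallest w > 0 with A_w > 0 = 2.
Sanity: Σ A_w = 8 = 2^3 = 8 ✓.


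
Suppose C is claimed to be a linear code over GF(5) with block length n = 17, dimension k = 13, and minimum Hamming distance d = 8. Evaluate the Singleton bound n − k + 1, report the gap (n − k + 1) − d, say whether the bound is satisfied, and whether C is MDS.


Singleton RHS = n − k + 1 = 5, slack = -3, bound violated (no such code; not MDS).

Singleton bound: d ≤ n − k + 1.
Here n = 17, k = 13, so n − k + 1 = 5.
Given d = 8, check d ≤ 5: NO.
Slack = (n − k + 1) − d = -3.
The slack is negative: d = 8 exceeds n − k + 1 = 5 by 3, so the Singleton bound is violated and no linear [17, 13, 8]_5 code can exist. In particular it is not MDS (MDS requires d = n − k + 1 exactly).
Description: the claimed parameters are [17, 13, 8]_5; such a code would be impossible (violates the Singleton bound).


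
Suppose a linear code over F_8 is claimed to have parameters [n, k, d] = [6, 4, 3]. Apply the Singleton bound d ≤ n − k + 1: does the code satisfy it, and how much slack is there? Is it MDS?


Singleton RHS = n − k + 1 = 3, slack = 0, bound satisfied, MDS.

Singleton bound: d ≤ n − k + 1.
Here n = 6, k = 4, so n − k + 1 = 3.
Given d = 3, check d ≤ 3: YES.
Slack = (n − k + 1) − d = 0.
The code is MDS (slack = 0).
Description: the claimed parameters are [6, 4, 3]_8; such a code would be MDS (meets Singleton bound).


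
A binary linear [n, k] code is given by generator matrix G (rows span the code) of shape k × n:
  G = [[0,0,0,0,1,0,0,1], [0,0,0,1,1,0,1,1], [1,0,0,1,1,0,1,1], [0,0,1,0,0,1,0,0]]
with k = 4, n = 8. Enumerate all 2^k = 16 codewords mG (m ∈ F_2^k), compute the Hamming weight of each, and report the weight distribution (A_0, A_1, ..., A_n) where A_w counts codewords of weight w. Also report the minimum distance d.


Weight distribution: A_0 = 1, A_1 = 1, A_2 = 3, A_3 = 3, A_4 = 3, A_5 = 3, A_6 = 1, A_7 = 1. Minimum distance d = 1.

Enumerate all 2^4 = 16 messages m ∈ F_2^4.
For each, compute codeword c = mG in F_2^8, then tally its weight.
  m = 0000 → c = 00000000, weight = 0.
  m = 1000 → c = 00001001, weight = 2.
  m = 0100 → c = 00011011, weight = 4.
  m = 1100 → c = 00010010, weight = 2.
  m = 0010 → c = 10011011, weight = 5.
  m = 1010 → c = 10010010, weight = 3.
  m = 0110 → c = 10000000, weight = 1.
  m = 1110 → c = 10001001, weight = 3.
  m = 0001 → c = 00100100, weight = 2.
  m = 1001 → c = 00101101, weight = 4.
  m = 0101 → c = 00111111, weight = 6.
  m = 1101 → c = 00110110, weight = 4.
  m = 0011 → c = 10111111, weight = 7.
  m = 1011 → c = 10110110, weight = 5.
  m = 0111 → c = 10100100, weight = 3.
  m = 1111 → c = 10101101, weight = 5.
Tally weights:
  weight 0: 1 codewords.
  weight 1: 1 codewords.
  weight 2: 3 codewords.
  weight 3: 3 codewords.
  weight 4: 3 codewords.
  weight 5: 3 codewords.
  weight 6: 1 codewords.
  weight 7: 1 codewords.
Minimum distance d = smallest w > 0 with A_w > 0 = 1.
Sanity: Σ A_w = 16 = 2^4 = 16 ✓.


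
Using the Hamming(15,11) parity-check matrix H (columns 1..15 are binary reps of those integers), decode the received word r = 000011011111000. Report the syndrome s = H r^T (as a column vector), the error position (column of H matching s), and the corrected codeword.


s = (1, 1, 1, 1)^T, error position = 15, corrected codeword c = 000011011111001

Compute s = H r^T mod 2 one row at a time:
  s_1 = 1 + 1 + 1 + 1 + 1 + 0 + 0 + 0 = 5 ≡ 1 (mod 2).
  s_2 = 0 + 1 + 1 + 0 + 1 + 0 + 0 + 0 = 3 ≡ 1 (mod 2).
  s_3 = 0 + 0 + 1 + 0 + 1 + 1 + 0 + 0 = 3 ≡ 1 (mod 2).
  s_4 = 0 + 0 + 1 + 0 + 1 + 1 + 0 + 0 = 3 ≡ 1 (mod 2).
s = (1, 1, 1, 1)^T — this equals column 15 of H (binary 1111), so error is at position 15.
Correct: flip bit 15 of r = 000011011111000 to get c = 000011011111001.


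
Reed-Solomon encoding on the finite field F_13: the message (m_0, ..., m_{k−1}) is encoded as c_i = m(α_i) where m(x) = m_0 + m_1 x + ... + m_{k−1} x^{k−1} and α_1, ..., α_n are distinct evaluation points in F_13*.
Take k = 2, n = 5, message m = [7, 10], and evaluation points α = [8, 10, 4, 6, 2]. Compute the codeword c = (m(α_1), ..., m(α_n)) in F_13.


c = [9, 3, 8, 2, 1]

Message polynomial: m(x) = 7 + 10·x (mod 13).
For each evaluation point α_i, compute m(α_i) mod 13:
  α_1 = 8: Horner steps 10 → 9, so m(8) = 9.
  α_2 = 10: Horner steps 10 → 3, so m(10) = 3.
  α_3 = 4: Horner steps 10 → 8, so m(4) = 8.
  α_4 = 6: Horner steps 10 → 2, so m(6) = 2.
  α_5 = 2: Horner steps 10 → 1, so m(2) = 1.
Codeword c = [9, 3, 8, 2, 1] ∈ F_13^5.


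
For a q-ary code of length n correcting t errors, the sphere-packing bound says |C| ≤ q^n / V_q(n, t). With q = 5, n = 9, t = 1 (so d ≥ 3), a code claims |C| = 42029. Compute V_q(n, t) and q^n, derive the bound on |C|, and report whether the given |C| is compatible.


V_q(n, t) = 37, q^n = 1953125, Hamming bound = 52787, |C| = 42029 ≤ bound (satisfied).

Step 1: Compute V_q(n, t) = Σ_{j=0}^1 C(n, j) (q−1)^j.
  j = 0: C(9,0)·(4)^0 = 1·1 = 1.
  j = 1: C(9,1)·(4)^1 = 9·4 = 36.
  V_q(n, t) = 1 + 36 = 37.
Step 2: q^n = 5^9 = 1953125.
Step 3: Hamming bound ⌊q^n / V_q(n,t)⌋ = ⌊1953125/37⌋ = 52787.
Step 4: Compare |C| = 42029 to 52787: satisfied.
The claimed |C| lies below the Hamming bound.


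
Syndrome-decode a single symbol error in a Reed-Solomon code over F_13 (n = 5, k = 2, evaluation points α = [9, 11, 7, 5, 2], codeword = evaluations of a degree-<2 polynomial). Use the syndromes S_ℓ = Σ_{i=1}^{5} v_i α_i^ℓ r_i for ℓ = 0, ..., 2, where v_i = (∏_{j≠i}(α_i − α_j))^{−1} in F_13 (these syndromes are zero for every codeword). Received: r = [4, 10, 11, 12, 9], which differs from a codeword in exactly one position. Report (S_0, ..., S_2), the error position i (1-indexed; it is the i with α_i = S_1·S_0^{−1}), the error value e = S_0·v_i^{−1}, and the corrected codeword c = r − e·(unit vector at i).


S = (6, 4, 7), error at position 4, error magnitude e = 7, c = [4, 10, 11, 5, 9].

Step 1: column multipliers v_i = (∏_{j≠i}(α_i − α_j))^{−1} mod 13.
  i = 1 (α = 9): (9−11)(9−7)(9−5)(9−2) = (−2)·2·4·7 = −112 ≡ 5, so v_1 = 5^{−1} = 8 (mod 13).
  i = 2 (α = 11): (11−9)(11−7)(11−5)(11−2) = 2·4·6·9 = 432 ≡ 3, so v_2 = 3^{−1} = 9 (mod 13).
  i = 3 (α = 7): (7−9)(7−11)(7−5)(7−2) = (−2)·(−4)·2·5 = 80 ≡ 2, so v_3 = 2^{−1} = 7 (mod 13).
  i = 4 (α = 5): (5−9)(5−11)(5−7)(5−2) = (−4)·(−6)·(−2)·3 = −144 ≡ 12, so v_4 = 12^{−1} = 12 (mod 13).
  i = 5 (α = 2): (2−9)(2−11)(2−7)(2−5) = (−7)·(−9)·(−5)·(−3) = 945 ≡ 9, so v_5 = 9^{−1} = 3 (mod 13).
  v = [8, 9, 7, 12, 3].
Step 2: syndromes of r = [4, 10, 11, 12, 9] (all sums mod 13).
  S_0 = Σ v_i r_i = 8·4 + 9·10 + 7·11 + 12·12 + 3·9 = 370 ≡ 6.
  S_1 = Σ v_i α_i r_i = 8·9·4 + 9·11·10 + 7·7·11 + 12·5·12 + 3·2·9 = 2591 ≡ 4.
  α_i^2 mod 13 = [3, 4, 10, 12, 4].
  S_2 = Σ v_i α_i^2 r_i = 8·3·4 + 9·4·10 + 7·10·11 + 12·12·12 + 3·4·9 = 3062 ≡ 7.
  S = (6, 4, 7) ≠ 0, so r is not a codeword (an error is present).
Step 3: locate the error. For a single error e at position i, S_ℓ = v_i·e·α_i^ℓ, so α_err = S_1/S_0.
  S_0^{−1} = 6^{−1} = 11 (mod 13), so α_err = 4·11 = 44 ≡ 5 = α_4. Error position i = 4.
  Consistency check: S_2/S_1 = 7·10 = 70 ≡ 5 = α_err ✓ (single-error assumption holds).
Step 4: error magnitude e = S_0/v_4 = S_0·∏_{j≠4}(α_4 − α_j) = 6·12 = 72 ≡ 7 (mod 13).
Step 5: correct position 4: c_4 = r_4 − e = 12 − 7 ≡ 5 (mod 13). Hence c = [4, 10, 11, 5, 9].
  Check: interpolating c through the α_i gives m(x) = 3 + 3·x (degree < 2) with m(α_i) = c_i for every i, so c is indeed a codeword.


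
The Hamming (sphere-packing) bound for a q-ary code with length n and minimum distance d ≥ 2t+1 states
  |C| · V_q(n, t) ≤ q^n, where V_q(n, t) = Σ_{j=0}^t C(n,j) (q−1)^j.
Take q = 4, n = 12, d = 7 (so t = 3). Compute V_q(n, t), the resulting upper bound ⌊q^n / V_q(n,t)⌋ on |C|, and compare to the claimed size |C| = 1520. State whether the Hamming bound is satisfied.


V_q(n, t) = 6571, q^n = 16777216, Hamming bound = 2553, |C| = 1520 ≤ bound (satisfied).

Step 1: Compute V_q(n, t) = Σ_{j=0}^3 C(n, j) (q−1)^j.
  j = 0: C(12,0)·(3)^0 = 1·1 = 1.
  j = 1: C(12,1)·(3)^1 = 12·3 = 36.
  j = 2: C(12,2)·(3)^2 = 66·9 = 594.
  j = 3: C(12,3)·(3)^3 = 220·27 = 5940.
  V_q(n, t) = 1 + 36 + 594 + 5940 = 6571.
Step 2: q^n = 4^12 = 16777216.
Step 3: Hamming bound ⌊q^n / V_q(n,t)⌋ = ⌊16777216/6571⌋ = 2553.
Step 4: Compare |C| = 1520 to 2553: satisfied.
The claimed |C| lies below the Hamming bound.


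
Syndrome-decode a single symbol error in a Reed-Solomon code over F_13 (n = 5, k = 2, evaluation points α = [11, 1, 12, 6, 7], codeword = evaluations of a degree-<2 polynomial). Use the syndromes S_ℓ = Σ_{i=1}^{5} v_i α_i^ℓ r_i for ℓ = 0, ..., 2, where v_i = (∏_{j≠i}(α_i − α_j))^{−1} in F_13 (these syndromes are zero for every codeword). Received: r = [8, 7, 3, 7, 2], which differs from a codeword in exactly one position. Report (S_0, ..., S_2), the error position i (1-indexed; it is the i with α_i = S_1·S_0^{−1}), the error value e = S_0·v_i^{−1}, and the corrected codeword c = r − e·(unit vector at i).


S = (6, 6, 6), error at position 2, error magnitude e = 1, c = [8, 6, 3, 7, 2].

Step 1: column multipliers v_i = (∏_{j≠i}(α_i − α_j))^{−1} mod 13.
  i = 1 (α = 11): (11−1)(11−12)(11−6)(11−7) = 10·(−1)·5·4 = −200 ≡ 8, so v_1 = 8^{−1} = 5 (mod 13).
  i = 2 (α = 1): (1−11)(1−12)(1−6)(1−7) = (−10)·(−11)·(−5)·(−6) = 3300 ≡ 11, so v_2 = 11^{−1} = 6 (mod 13).
  i = 3 (α = 12): (12−11)(12−1)(12−6)(12−7) = 1·11·6·5 = 330 ≡ 5, so v_3 = 5^{−1} = 8 (mod 13).
  i = 4 (α = 6): (6−11)(6−1)(6−12)(6−7) = (−5)·5·(−6)·(−1) = −150 ≡ 6, so v_4 = 6^{−1} = 11 (mod 13).
  i = 5 (α = 7): (7−11)(7−1)(7−12)(7−6) = (−4)·6·(−5)·1 = 120 ≡ 3, so v_5 = 3^{−1} = 9 (mod 13).
  v = [5, 6, 8, 11, 9].
Step 2: syndromes of r = [8, 7, 3, 7, 2] (all sums mod 13).
  S_0 = Σ v_i r_i = 5·8 + 6·7 + 8·3 + 11·7 + 9·2 = 201 ≡ 6.
  S_1 = Σ v_i α_i r_i = 5·11·8 + 6·1·7 + 8·12·3 + 11·6·7 + 9·7·2 = 1358 ≡ 6.
  α_i^2 mod 13 = [4, 1, 1, 10, 10].
  S_2 = Σ v_i α_i^2 r_i = 5·4·8 + 6·1·7 + 8·1·3 + 11·10·7 + 9·10·2 = 1176 ≡ 6.
  S = (6, 6, 6) ≠ 0, so r is not a codeword (an error is present).
Step 3: locate the error. For a single error e at position i, S_ℓ = v_i·e·α_i^ℓ, so α_err = S_1/S_0.
  S_0^{−1} = 6^{−1} = 11 (mod 13), so α_err = 6·11 = 66 ≡ 1 = α_2. Error position i = 2.
  Consistency check: S_2/S_1 = 6·11 = 66 ≡ 1 = α_err ✓ (single-error assumption holds).
Step 4: error magnitude e = S_0/v_2 = S_0·∏_{j≠2}(α_2 − α_j) = 6·11 = 66 ≡ 1 (mod 13).
Step 5: correct position 2: c_2 = r_2 − e = 7 − 1 ≡ 6 (mod 13). Hence c = [8, 6, 3, 7, 2].
  Check: interpolating c through the α_i gives m(x) = 11 + 8·x (degree < 2) with m(α_i) = c_i for every i, so c is indeed a codeword.


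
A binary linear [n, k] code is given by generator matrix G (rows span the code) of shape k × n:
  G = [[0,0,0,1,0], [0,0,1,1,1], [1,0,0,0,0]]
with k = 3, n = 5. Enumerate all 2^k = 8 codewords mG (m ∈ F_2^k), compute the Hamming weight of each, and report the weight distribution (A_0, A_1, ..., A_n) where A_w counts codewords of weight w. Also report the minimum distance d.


Weight distribution: A_0 = 1, A_1 = 2, A_2 = 2, A_3 = 2, A_4 = 1. Minimum distance d = 1.

Enumerate all 2^3 = 8 messages m ∈ F_2^3.
For each, compute codeword c = mG in F_2^5, then tally its weight.
  m = 000 → c = 00000, weight = 0.
  m = 100 → c = 00010, weight = 1.
  m = 010 → c = 00111, weight = 3.
  m = 110 → c = 00101, weight = 2.
  m = 001 → c = 10000, weight = 1.
  m = 101 → c = 10010, weight = 2.
  m = 011 → c = 10111, weight = 4.
  m = 111 → c = 10101, weight = 3.
Tally weights:
  weight 0: 1 codewords.
  weight 1: 2 codewords.
  weight 2: 2 codewords.
  weight 3: 2 codewords.
  weight 4: 1 codewords.
Minimum distance d = smallest w > 0 with A_w > 0 = 1.
Sanity: Σ A_w = 8 = 2^3 = 8 ✓.


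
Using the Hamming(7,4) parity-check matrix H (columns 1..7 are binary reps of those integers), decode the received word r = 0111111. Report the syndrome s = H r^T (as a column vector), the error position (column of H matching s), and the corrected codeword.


s = (0, 0, 1)^T, error position = 1, corrected codeword c = 1111111

Compute s = H r^T mod 2 one row at a time:
  s_1 = 1 + 1 + 1 + 1 = 4 ≡ 0 (mod 2).
  s_2 = 1 + 1 + 1 + 1 = 4 ≡ 0 (mod 2).
  s_3 = 0 + 1 + 1 + 1 = 3 ≡ 1 (mod 2).
s = (0, 0, 1)^T — this equals column 1 of H (binary 001), so error is at position 1.
Correct: flip bit 1 of r = 0111111 to get c = 1111111.


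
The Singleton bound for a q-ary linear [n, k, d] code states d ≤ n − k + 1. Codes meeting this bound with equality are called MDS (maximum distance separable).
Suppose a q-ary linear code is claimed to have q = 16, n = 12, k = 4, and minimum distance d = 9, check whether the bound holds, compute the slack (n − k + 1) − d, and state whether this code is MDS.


Singleton RHS = n − k + 1 = 9, slack = 0, bound satisfied, MDS.

Singleton bound: d ≤ n − k + 1.
Here n = 12, k = 4, so n − k + 1 = 9.
Given d = 9, check d ≤ 9: YES.
Slack = (n − k + 1) − d = 0.
The code is MDS (slack = 0).
Description: the claimed parameters are [12, 4, 9]_16; such a code would be MDS (meets Singleton bound).


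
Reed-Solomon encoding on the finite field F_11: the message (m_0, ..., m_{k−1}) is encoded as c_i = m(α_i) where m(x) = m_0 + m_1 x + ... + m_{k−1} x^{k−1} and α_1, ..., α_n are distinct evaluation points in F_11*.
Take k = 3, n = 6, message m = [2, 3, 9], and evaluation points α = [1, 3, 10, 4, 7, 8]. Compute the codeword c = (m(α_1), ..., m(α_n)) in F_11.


c = [3, 4, 8, 4, 2, 8]

Message polynomial: m(x) = 2 + 3·x + 9·x^2 (mod 11).
For each evaluation point α_i, compute m(α_i) mod 11:
  α_1 = 1: Horner steps 9 → 1 → 3, so m(1) = 3.
  α_2 = 3: Horner steps 9 → 8 → 4, so m(3) = 4.
  α_3 = 10: Horner steps 9 → 5 → 8, so m(10) = 8.
  α_4 = 4: Horner steps 9 → 6 → 4, so m(4) = 4.
  α_5 = 7: Horner steps 9 → 0 → 2, so m(7) = 2.
  α_6 = 8: Horner steps 9 → 9 → 8, so m(8) = 8.
Codeword c = [3, 4, 8, 4, 2, 8] ∈ F_11^6.


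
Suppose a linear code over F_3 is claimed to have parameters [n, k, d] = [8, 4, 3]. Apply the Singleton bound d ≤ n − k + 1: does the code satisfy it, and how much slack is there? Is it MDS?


Singleton RHS = n − k + 1 = 5, slack = 2, bound satisfied, not MDS.

Singleton bound: d ≤ n − k + 1.
Here n = 8, k = 4, so n − k + 1 = 5.
Given d = 3, check d ≤ 5: YES.
Slack = (n − k + 1) − d = 2.
The code is NOT MDS (slack = 2 > 0).
Description: the claimed parameters are [8, 4, 3]_3; such a code would be non-MDS.


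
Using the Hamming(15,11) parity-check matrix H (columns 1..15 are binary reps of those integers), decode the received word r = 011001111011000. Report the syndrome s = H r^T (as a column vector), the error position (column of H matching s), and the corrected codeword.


s = (0, 1, 1, 0)^T, error position = 6, corrected codeword c = 011000111011000

Compute s = H r^T mod 2 one row at a time:
  s_1 = 1 + 1 + 0 + 1 + 1 + 0 + 0 + 0 = 4 ≡ 0 (mod 2).
  s_2 = 0 + 0 + 1 + 1 + 1 + 0 + 0 + 0 = 3 ≡ 1 (mod 2).
  s_3 = 1 + 1 + 1 + 1 + 0 + 1 + 0 + 0 = 5 ≡ 1 (mod 2).
  s_4 = 0 + 1 + 0 + 1 + 1 + 1 + 0 + 0 = 4 ≡ 0 (mod 2).
s = (0, 1, 1, 0)^T — this equals column 6 of H (binary 0110), so error is at position 6.
Correct: flip bit 6 of r = 011001111011000 to get c = 011000111011000.


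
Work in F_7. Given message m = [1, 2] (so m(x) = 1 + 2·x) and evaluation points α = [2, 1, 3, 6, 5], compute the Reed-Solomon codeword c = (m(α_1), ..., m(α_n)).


c = [5, 3, 0, 6, 4]

Message polynomial: m(x) = 1 + 2·x (mod 7).
For each evaluation point α_i, compute m(α_i) mod 7:
  α_1 = 2: Horner steps 2 → 5, so m(2) = 5.
  α_2 = 1: Horner steps 2 → 3, so m(1) = 3.
  α_3 = 3: Horner steps 2 → 0, so m(3) = 0.
  α_4 = 6: Horner steps 2 → 6, so m(6) = 6.
  α_5 = 5: Horner steps 2 → 4, so m(5) = 4.
Codeword c = [5, 3, 0, 6, 4] ∈ F_7^5.


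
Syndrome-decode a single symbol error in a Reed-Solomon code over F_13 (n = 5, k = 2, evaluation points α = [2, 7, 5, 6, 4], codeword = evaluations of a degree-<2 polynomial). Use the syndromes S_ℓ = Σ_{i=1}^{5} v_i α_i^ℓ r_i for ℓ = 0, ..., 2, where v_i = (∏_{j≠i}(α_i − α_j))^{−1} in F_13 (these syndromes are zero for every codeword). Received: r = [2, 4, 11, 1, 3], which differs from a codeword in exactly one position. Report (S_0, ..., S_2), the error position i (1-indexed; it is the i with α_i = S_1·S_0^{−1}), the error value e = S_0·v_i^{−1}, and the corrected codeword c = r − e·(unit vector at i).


S = (8, 6, 11), error at position 5, error magnitude e = 8, c = [2, 4, 11, 1, 8].

Step 1: column multipliers v_i = (∏_{j≠i}(α_i − α_j))^{−1} mod 13.
  i = 1 (α = 2): (2−7)(2−5)(2−6)(2−4) = (−5)·(−3)·(−4)·(−2) = 120 ≡ 3, so v_1 = 3^{−1} = 9 (mod 13).
  i = 2 (α = 7): (7−2)(7−5)(7−6)(7−4) = 5·2·1·3 = 30 ≡ 4, so v_2 = 4^{−1} = 10 (mod 13).
  i = 3 (α = 5): (5−2)(5−7)(5−6)(5−4) = 3·(−2)·(−1)·1 = 6 ≡ 6, so v_3 = 6^{−1} = 11 (mod 13).
  i = 4 (α = 6): (6−2)(6−7)(6−5)(6−4) = 4·(−1)·1·2 = −8 ≡ 5, so v_4 = 5^{−1} = 8 (mod 13).
  i = 5 (α = 4): (4−2)(4−7)(4−5)(4−6) = 2·(−3)·(−1)·(−2) = −12 ≡ 1, so v_5 = 1^{−1} = 1 (mod 13).
  v = [9, 10, 11, 8, 1].
Step 2: syndromes of r = [2, 4, 11, 1, 3] (all sums mod 13).
  S_0 = Σ v_i r_i = 9·2 + 10·4 + 11·11 + 8·1 + 1·3 = 190 ≡ 8.
  S_1 = Σ v_i α_i r_i = 9·2·2 + 10·7·4 + 11·5·11 + 8·6·1 + 1·4·3 = 981 ≡ 6.
  α_i^2 mod 13 = [4, 10, 12, 10, 3].
  S_2 = Σ v_i α_i^2 r_i = 9·4·2 + 10·10·4 + 11·12·11 + 8·10·1 + 1·3·3 = 2013 ≡ 11.
  S = (8, 6, 11) ≠ 0, so r is not a codeword (an error is present).
Step 3: locate the error. For a single error e at position i, S_ℓ = v_i·e·α_i^ℓ, so α_err = S_1/S_0.
  S_0^{−1} = 8^{−1} = 5 (mod 13), so α_err = 6·5 = 30 ≡ 4 = α_5. Error position i = 5.
  Consistency check: S_2/S_1 = 11·11 = 121 ≡ 4 = α_err ✓ (single-error assumption holds).
Step 4: error magnitude e = S_0/v_5 = S_0·∏_{j≠5}(α_5 − α_j) = 8·1 = 8 ≡ 8 (mod 13).
Step 5: correct position 5: c_5 = r_5 − e = 3 − 8 ≡ 8 (mod 13). Hence c = [2, 4, 11, 1, 8].
  Check: interpolating c through the α_i gives m(x) = 9 + 3·x (degree < 2) with m(α_i) = c_i for every i, so c is indeed a codeword.


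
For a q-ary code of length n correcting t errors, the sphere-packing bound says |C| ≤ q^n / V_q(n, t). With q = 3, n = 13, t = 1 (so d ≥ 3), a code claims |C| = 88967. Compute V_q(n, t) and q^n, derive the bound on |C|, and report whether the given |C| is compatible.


V_q(n, t) = 27, q^n = 1594323, Hamming bound = 59049, |C| = 88967 > bound (violated).

Step 1: Compute V_q(n, t) = Σ_{j=0}^1 C(n, j) (q−1)^j.
  j = 0: C(13,0)·(2)^0 = 1·1 = 1.
  j = 1: C(13,1)·(2)^1 = 13·2 = 26.
  V_q(n, t) = 1 + 26 = 27.
Step 2: q^n = 3^13 = 1594323.
Step 3: Hamming bound ⌊q^n / V_q(n,t)⌋ = ⌊1594323/27⌋ = 59049.
Step 4: Compare |C| = 88967 to 59049: violated.
The claimed |C| lies above the Hamming bound, so no 3-ary code of length 13 with d ≥ 3 can have 88967 codewords.


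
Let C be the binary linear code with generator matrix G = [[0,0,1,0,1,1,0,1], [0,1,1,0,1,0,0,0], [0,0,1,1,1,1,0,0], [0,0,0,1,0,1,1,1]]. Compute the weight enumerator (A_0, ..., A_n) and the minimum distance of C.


Weight distribution: A_0 = 1, A_2 = 2, A_3 = 5, A_4 = 5, A_5 = 2, A_7 = 1. Minimum distance d = 2.

Enumerate all 2^4 = 16 messages m ∈ F_2^4.
For each, compute codeword c = mG in F_2^8, then tally its weight.
  m = 0000 → c = 00000000, weight = 0.
  m = 1000 → c = 00101101, weight = 4.
  m = 0100 → c = 01101000, weight = 3.
  m = 1100 → c = 01000101, weight = 3.
  m = 0010 → c = 00111100, weight = 4.
  m = 1010 → c = 00010001, weight = 2.
  m = 0110 → c = 01010100, weight = 3.
  m = 1110 → c = 01111001, weight = 5.
  m = 0001 → c = 00010111, weight = 4.
  m = 1001 → c = 00111010, weight = 4.
  m = 0101 → c = 01111111, weight = 7.
  m = 1101 → c = 01010010, weight = 3.
  m = 0011 → c = 00101011, weight = 4.
  m = 1011 → c = 00000110, weight = 2.
  m = 0111 → c = 01000011, weight = 3.
  m = 1111 → c = 01101110, weight = 5.
Tally weights:
  weight 0: 1 codewords.
  weight 2: 2 codewords.
  weight 3: 5 codewords.
  weight 4: 5 codewords.
  weight 5: 2 codewords.
  weight 7: 1 codewords.
Minimum distance d = smallest w > 0 with A_w > 0 = 2.
Sanity: Σ A_w = 16 = 2^4 = 16 ✓.


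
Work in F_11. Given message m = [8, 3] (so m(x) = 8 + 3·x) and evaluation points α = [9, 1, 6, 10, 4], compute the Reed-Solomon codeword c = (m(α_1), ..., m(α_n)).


c = [2, 0, 4, 5, 9]

Message polynomial: m(x) = 8 + 3·x (mod 11).
For each evaluation point α_i, compute m(α_i) mod 11:
  α_1 = 9: Horner steps 3 → 2, so m(9) = 2.
  α_2 = 1: Horner steps 3 → 0, so m(1) = 0.
  α_3 = 6: Horner steps 3 → 4, so m(6) = 4.
  α_4 = 10: Horner steps 3 → 5, so m(10) = 5.
  α_5 = 4: Horner steps 3 → 9, so m(4) = 9.
Codeword c = [2, 0, 4, 5, 9] ∈ F_11^5.


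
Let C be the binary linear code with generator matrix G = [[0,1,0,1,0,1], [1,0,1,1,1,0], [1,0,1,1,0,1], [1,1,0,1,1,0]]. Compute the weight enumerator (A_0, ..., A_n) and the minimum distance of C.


Weight distribution: A_0 = 1, A_1 = 1, A_2 = 2, A_3 = 6, A_4 = 5, A_5 = 1. Minimum distance d = 1.

Enumerate all 2^4 = 16 messages m ∈ F_2^4.
For each, compute codeword c = mG in F_2^6, then tally its weight.
  m = 0000 → c = 000000, weight = 0.
  m = 1000 → c = 010101, weight = 3.
  m = 0100 → c = 101110, weight = 4.
  m = 1100 → c = 111011, weight = 5.
  m = 0010 → c = 101101, weight = 4.
  m = 1010 → c = 111000, weight = 3.
  m = 0110 → c = 000011, weight = 2.
  m = 1110 → c = 010110, weight = 3.
  m = 0001 → c = 110110, weight = 4.
  m = 1001 → c = 100011, weight = 3.
  m = 0101 → c = 011000, weight = 2.
  m = 1101 → c = 001101, weight = 3.
  m = 0011 → c = 011011, weight = 4.
  m = 1011 → c = 001110, weight = 3.
  m = 0111 → c = 110101, weight = 4.
  m = 1111 → c = 100000, weight = 1.
Tally weights:
  weight 0: 1 codewords.
  weight 1: 1 codewords.
  weight 2: 2 codewords.
  weight 3: 6 codewords.
  weight 4: 5 codewords.
  weight 5: 1 codewords.
Minimum distance d = smallest w > 0 with A_w > 0 = 1.
Sanity: Σ A_w = 16 = 2^4 = 16 ✓.


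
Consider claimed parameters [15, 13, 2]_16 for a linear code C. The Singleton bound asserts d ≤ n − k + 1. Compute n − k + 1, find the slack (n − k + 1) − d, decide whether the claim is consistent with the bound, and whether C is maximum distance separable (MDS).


Singleton RHS = n − k + 1 = 3, slack = 1, bound satisfied, not MDS.

Singleton bound: d ≤ n − k + 1.
Here n = 15, k = 13, so n − k + 1 = 3.
Given d = 2, check d ≤ 3: YES.
Slack = (n − k + 1) − d = 1.
The code is NOT MDS (slack = 1 > 0).
Description: the claimed parameters are [15, 13, 2]_16; such a code would be non-MDS.


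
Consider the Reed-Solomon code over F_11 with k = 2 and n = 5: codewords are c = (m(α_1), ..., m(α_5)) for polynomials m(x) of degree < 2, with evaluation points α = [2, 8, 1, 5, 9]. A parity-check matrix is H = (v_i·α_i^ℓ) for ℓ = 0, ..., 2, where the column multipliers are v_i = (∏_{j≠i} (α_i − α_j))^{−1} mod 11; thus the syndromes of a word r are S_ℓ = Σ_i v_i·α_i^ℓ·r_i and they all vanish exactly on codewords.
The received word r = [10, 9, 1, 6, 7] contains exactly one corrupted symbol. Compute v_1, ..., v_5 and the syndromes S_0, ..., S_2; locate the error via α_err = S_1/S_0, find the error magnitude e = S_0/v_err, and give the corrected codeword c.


S = (2, 10, 6), error at position 4, error magnitude e = 2, c = [10, 9, 1, 4, 7].

Step 1: column multipliers v_i = (∏_{j≠i}(α_i − α_j))^{−1} mod 11.
  i = 1 (α = 2): (2−8)(2−1)(2−5)(2−9) = (−6)·1·(−3)·(−7) = −126 ≡ 6, so v_1 = 6^{−1} = 2 (mod 11).
  i = 2 (α = 8): (8−2)(8−1)(8−5)(8−9) = 6·7·3·(−1) = −126 ≡ 6, so v_2 = 6^{−1} = 2 (mod 11).
  i = 3 (α = 1): (1−2)(1−8)(1−5)(1−9) = (−1)·(−7)·(−4)·(−8) = 224 ≡ 4, so v_3 = 4^{−1} = 3 (mod 11).
  i = 4 (α = 5): (5−2)(5−8)(5−1)(5−9) = 3·(−3)·4·(−4) = 144 ≡ 1, so v_4 = 1^{−1} = 1 (mod 11).
  i = 5 (α = 9): (9−2)(9−8)(9−1)(9−5) = 7·1·8·4 = 224 ≡ 4, so v_5 = 4^{−1} = 3 (mod 11).
  v = [2, 2, 3, 1, 3].
Step 2: syndromes of r = [10, 9, 1, 6, 7] (all sums mod 11).
  S_0 = Σ v_i r_i = 2·10 + 2·9 + 3·1 + 1·6 + 3·7 = 68 ≡ 2.
  S_1 = Σ v_i α_i r_i = 2·2·10 + 2·8·9 + 3·1·1 + 1·5·6 + 3·9·7 = 406 ≡ 10.
  α_i^2 mod 11 = [4, 9, 1, 3, 4].
  S_2 = Σ v_i α_i^2 r_i = 2·4·10 + 2·9·9 + 3·1·1 + 1·3·6 + 3·4·7 = 347 ≡ 6.
  S = (2, 10, 6) ≠ 0, so r is not a codeword (an error is present).
Step 3: locate the error. For a single error e at position i, S_ℓ = v_i·e·α_i^ℓ, so α_err = S_1/S_0.
  S_0^{−1} = 2^{−1} = 6 (mod 11), so α_err = 10·6 = 60 ≡ 5 = α_4. Error position i = 4.
  Consistency check: S_2/S_1 = 6·10 = 60 ≡ 5 = α_err ✓ (single-error assumption holds).
Step 4: error magnitude e = S_0/v_4 = S_0·∏_{j≠4}(α_4 − α_j) = 2·1 = 2 ≡ 2 (mod 11).
Step 5: correct position 4: c_4 = r_4 − e = 6 − 2 ≡ 4 (mod 11). Hence c = [10, 9, 1, 4, 7].
  Check: interpolating c through the α_i gives m(x) = 3 + 9·x (degree < 2) with m(α_i) = c_i for every i, so c is indeed a codeword.


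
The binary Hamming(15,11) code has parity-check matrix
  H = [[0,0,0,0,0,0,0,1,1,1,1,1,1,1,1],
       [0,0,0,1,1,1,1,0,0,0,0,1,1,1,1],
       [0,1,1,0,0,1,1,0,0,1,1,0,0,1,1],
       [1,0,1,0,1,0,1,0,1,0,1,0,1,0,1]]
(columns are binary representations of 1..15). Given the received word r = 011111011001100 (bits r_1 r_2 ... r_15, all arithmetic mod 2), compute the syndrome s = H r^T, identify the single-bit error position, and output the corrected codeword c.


s = (0, 1, 1, 0)^T, error position = 6, corrected codeword c = 011110011001100

Compute s = H r^T mod 2 one row at a time:
  s_1 = 1 + 1 + 0 + 0 + 1 + 1 + 0 + 0 = 4 ≡ 0 (mod 2).
  s_2 = 1 + 1 + 1 + 0 + 1 + 1 + 0 + 0 = 5 ≡ 1 (mod 2).
  s_3 = 1 + 1 + 1 + 0 + 0 + 0 + 0 + 0 = 3 ≡ 1 (mod 2).
  s_4 = 0 + 1 + 1 + 0 + 1 + 0 + 1 + 0 = 4 ≡ 0 (mod 2).
s = (0, 1, 1, 0)^T — this equals column 6 of H (binary 0110), so error is at position 6.
Correct: flip bit 6 of r = 011111011001100 to get c = 011110011001100.


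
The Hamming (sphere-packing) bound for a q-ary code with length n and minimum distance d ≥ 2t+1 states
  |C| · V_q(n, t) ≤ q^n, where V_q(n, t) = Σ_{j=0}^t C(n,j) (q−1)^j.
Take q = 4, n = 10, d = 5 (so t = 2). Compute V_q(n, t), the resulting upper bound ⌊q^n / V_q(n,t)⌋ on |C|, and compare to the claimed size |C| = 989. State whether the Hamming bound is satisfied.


V_q(n, t) = 436, q^n = 1048576, Hamming bound = 2404, |C| = 989 ≤ bound (satisfied).

Step 1: Compute V_q(n, t) = Σ_{j=0}^2 C(n, j) (q−1)^j.
  j = 0: C(10,0)·(3)^0 = 1·1 = 1.
  j = 1: C(10,1)·(3)^1 = 10·3 = 30.
  j = 2: C(10,2)·(3)^2 = 45·9 = 405.
  V_q(n, t) = 1 + 30 + 405 = 436.
Step 2: q^n = 4^10 = 1048576.
Step 3: Hamming bound ⌊q^n / V_q(n,t)⌋ = ⌊1048576/436⌋ = 2404.
Step 4: Compare |C| = 989 to 2404: satisfied.
The claimed |C| lies below the Hamming bound.


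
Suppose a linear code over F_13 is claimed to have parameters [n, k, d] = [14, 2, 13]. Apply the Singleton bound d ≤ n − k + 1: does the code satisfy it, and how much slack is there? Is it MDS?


Singleton RHS = n − k + 1 = 13, slack = 0, bound satisfied, MDS.

Singleton bound: d ≤ n − k + 1.
Here n = 14, k = 2, so n − k + 1 = 13.
Given d = 13, check d ≤ 13: YES.
Slack = (n − k + 1) − d = 0.
The code is MDS (slack = 0).
Description: the claimed parameters are [14, 2, 13]_13; such a code would be MDS (meets Singleton bound).


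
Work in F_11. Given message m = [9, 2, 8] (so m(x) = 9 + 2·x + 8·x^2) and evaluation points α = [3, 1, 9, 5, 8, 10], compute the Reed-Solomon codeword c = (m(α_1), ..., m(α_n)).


c = [10, 8, 4, 10, 9, 4]

Message polynomial: m(x) = 9 + 2·x + 8·x^2 (mod 11).
For each evaluation point α_i, compute m(α_i) mod 11:
  α_1 = 3: Horner steps 8 → 4 → 10, so m(3) = 10.
  α_2 = 1: Horner steps 8 → 10 → 8, so m(1) = 8.
  α_3 = 9: Horner steps 8 → 8 → 4, so m(9) = 4.
  α_4 = 5: Horner steps 8 → 9 → 10, so m(5) = 10.
  α_5 = 8: Horner steps 8 → 0 → 9, so m(8) = 9.
  α_6 = 10: Horner steps 8 → 5 → 4, so m(10) = 4.
Codeword c = [10, 8, 4, 10, 9, 4] ∈ F_11^6.


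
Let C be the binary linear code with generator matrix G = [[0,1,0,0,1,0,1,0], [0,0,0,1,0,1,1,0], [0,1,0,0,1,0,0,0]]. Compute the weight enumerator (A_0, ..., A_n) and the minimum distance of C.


Weight distribution: A_0 = 1, A_1 = 1, A_2 = 2, A_3 = 2, A_4 = 1, A_5 = 1. Minimum distance d = 1.

Enumerate all 2^3 = 8 messages m ∈ F_2^3.
For each, compute codeword c = mG in F_2^8, then tally its weight.
  m = 000 → c = 00000000, weight = 0.
  m = 100 → c = 01001010, weight = 3.
  m = 010 → c = 00010110, weight = 3.
  m = 110 → c = 01011100, weight = 4.
  m = 001 → c = 01001000, weight = 2.
  m = 101 → c = 00000010, weight = 1.
  m = 011 → c = 01011110, weight = 5.
  m = 111 → c = 00010100, weight = 2.
Tally weights:
  weight 0: 1 codewords.
  weight 1: 1 codewords.
  weight 2: 2 codewords.
  weight 3: 2 codewords.
  weight 4: 1 codewords.
  weight 5: 1 codewords.
Minimum distance d = smallest w > 0 with A_w > 0 = 1.
Sanity: Σ A_w = 8 = 2^3 = 8 ✓.


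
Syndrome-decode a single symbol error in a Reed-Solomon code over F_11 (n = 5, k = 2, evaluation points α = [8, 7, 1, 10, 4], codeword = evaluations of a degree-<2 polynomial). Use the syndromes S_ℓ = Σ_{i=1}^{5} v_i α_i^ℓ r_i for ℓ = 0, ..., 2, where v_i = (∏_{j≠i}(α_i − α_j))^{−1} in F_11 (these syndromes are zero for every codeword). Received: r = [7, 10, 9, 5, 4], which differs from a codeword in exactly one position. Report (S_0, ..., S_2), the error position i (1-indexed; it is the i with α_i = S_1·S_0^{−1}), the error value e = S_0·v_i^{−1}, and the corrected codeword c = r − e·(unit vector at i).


S = (5, 7, 1), error at position 1, error magnitude e = 6, c = [1, 10, 9, 5, 4].

Step 1: column multipliers v_i = (∏_{j≠i}(α_i − α_j))^{−1} mod 11.
  i = 1 (α = 8): (8−7)(8−1)(8−10)(8−4) = 1·7·(−2)·4 = −56 ≡ 10, so v_1 = 10^{−1} = 10 (mod 11).
  i = 2 (α = 7): (7−8)(7−1)(7−10)(7−4) = (−1)·6·(−3)·3 = 54 ≡ 10, so v_2 = 10^{−1} = 10 (mod 11).
  i = 3 (α = 1): (1−8)(1−7)(1−10)(1−4) = (−7)·(−6)·(−9)·(−3) = 1134 ≡ 1, so v_3 = 1^{−1} = 1 (mod 11).
  i = 4 (α = 10): (10−8)(10−7)(10−1)(10−4) = 2·3·9·6 = 324 ≡ 5, so v_4 = 5^{−1} = 9 (mod 11).
  i = 5 (α = 4): (4−8)(4−7)(4−1)(4−10) = (−4)·(−3)·3·(−6) = −216 ≡ 4, so v_5 = 4^{−1} = 3 (mod 11).
  v = [10, 10, 1, 9, 3].
Step 2: syndromes of r = [7, 10, 9, 5, 4] (all sums mod 11).
  S_0 = Σ v_i r_i = 10·7 + 10·10 + 1·9 + 9·5 + 3·4 = 236 ≡ 5.
  S_1 = Σ v_i α_i r_i = 10·8·7 + 10·7·10 + 1·1·9 + 9·10·5 + 3·4·4 = 1767 ≡ 7.
  α_i^2 mod 11 = [9, 5, 1, 1, 5].
  S_2 = Σ v_i α_i^2 r_i = 10·9·7 + 10·5·10 + 1·1·9 + 9·1·5 + 3·5·4 = 1244 ≡ 1.
  S = (5, 7, 1) ≠ 0, so r is not a codeword (an error is present).
Step 3: locate the error. For a single error e at position i, S_ℓ = v_i·e·α_i^ℓ, so α_err = S_1/S_0.
  S_0^{−1} = 5^{−1} = 9 (mod 11), so α_err = 7·9 = 63 ≡ 8 = α_1. Error position i = 1.
  Consistency check: S_2/S_1 = 1·8 = 8 ≡ 8 = α_err ✓ (single-error assumption holds).
Step 4: error magnitude e = S_0/v_1 = S_0·∏_{j≠1}(α_1 − α_j) = 5·10 = 50 ≡ 6 (mod 11).
Step 5: correct position 1: c_1 = r_1 − e = 7 − 6 ≡ 1 (mod 11). Hence c = [1, 10, 9, 5, 4].
  Check: interpolating c through the α_i gives m(x) = 7 + 2·x (degree < 2) with m(α_i) = c_i for every i, so c is indeed a codeword.


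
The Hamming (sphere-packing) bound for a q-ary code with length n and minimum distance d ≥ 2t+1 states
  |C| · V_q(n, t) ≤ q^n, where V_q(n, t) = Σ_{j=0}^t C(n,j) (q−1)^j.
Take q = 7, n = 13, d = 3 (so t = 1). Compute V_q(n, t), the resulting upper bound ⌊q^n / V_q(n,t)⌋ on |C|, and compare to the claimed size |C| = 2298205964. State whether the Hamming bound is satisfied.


V_q(n, t) = 79, q^n = 96889010407, Hamming bound = 1226443169, |C| = 2298205964 > bound (violated).

Step 1: Compute V_q(n, t) = Σ_{j=0}^1 C(n, j) (q−1)^j.
  j = 0: C(13,0)·(6)^0 = 1·1 = 1.
  j = 1: C(13,1)·(6)^1 = 13·6 = 78.
  V_q(n, t) = 1 + 78 = 79.
Step 2: q^n = 7^13 = 96889010407.
Step 3: Hamming bound ⌊q^n / V_q(n,t)⌋ = ⌊96889010407/79⌋ = 1226443169.
Step 4: Compare |C| = 2298205964 to 1226443169: violated.
The claimed |C| lies above the Hamming bound, so no 7-ary code of length 13 with d ≥ 3 can have 2298205964 codewords.


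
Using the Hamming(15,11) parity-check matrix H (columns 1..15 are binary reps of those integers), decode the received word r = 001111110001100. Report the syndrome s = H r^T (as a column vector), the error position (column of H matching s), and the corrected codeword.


s = (1, 0, 1, 0)^T, error position = 10, corrected codeword c = 001111110101100

Compute s = H r^T mod 2 one row at a time:
  s_1 = 1 + 0 + 0 + 0 + 1 + 1 + 0 + 0 = 3 ≡ 1 (mod 2).
  s_2 = 1 + 1 + 1 + 1 + 1 + 1 + 0 + 0 = 6 ≡ 0 (mod 2).
  s_3 = 0 + 1 + 1 + 1 + 0 + 0 + 0 + 0 = 3 ≡ 1 (mod 2).
  s_4 = 0 + 1 + 1 + 1 + 0 + 0 + 1 + 0 = 4 ≡ 0 (mod 2).
s = (1, 0, 1, 0)^T — this equals column 10 of H (binary 1010), so error is at position 10.
Correct: flip bit 10 of r = 001111110001100 to get c = 001111110101100.
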